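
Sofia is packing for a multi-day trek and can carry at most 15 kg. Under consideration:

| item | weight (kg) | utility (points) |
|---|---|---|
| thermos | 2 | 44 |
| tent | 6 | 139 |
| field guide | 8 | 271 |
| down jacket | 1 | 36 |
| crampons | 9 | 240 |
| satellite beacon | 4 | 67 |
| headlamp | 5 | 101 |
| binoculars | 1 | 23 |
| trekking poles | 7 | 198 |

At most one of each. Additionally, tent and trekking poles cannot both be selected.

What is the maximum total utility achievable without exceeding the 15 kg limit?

By utility per kg: down jacket 36.00, field guide 33.88, trekking poles 28.29 lead.
A density-first pass picks tent + field guide + down jacket — 446 at 15 kg.
Replace tent and down jacket with trekking poles: the trade gains 23 net, giving 469 at 15 kg.
No other feasible combination exceeds 469.

469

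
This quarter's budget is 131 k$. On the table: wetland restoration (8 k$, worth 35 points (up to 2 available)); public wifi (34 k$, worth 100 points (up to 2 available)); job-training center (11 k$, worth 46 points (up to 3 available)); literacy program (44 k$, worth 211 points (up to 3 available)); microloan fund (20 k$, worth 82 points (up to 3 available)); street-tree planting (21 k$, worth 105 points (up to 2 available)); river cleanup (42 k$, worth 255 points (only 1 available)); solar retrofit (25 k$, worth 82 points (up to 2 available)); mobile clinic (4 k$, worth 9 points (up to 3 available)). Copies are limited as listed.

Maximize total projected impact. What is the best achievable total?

677

Density check — river cleanup 6.07, street-tree planting 5.00, literacy program 4.80, wetland restoration 4.38 are the best per k$.
Filling by ratio: literacy program + 2×street-tree planting + river cleanup for 676, with 3 k$ left unused.
Dropping 2×street-tree planting frees 42 k$; slotting in literacy program (44 k$) lifts the total to 677 at 130 k$.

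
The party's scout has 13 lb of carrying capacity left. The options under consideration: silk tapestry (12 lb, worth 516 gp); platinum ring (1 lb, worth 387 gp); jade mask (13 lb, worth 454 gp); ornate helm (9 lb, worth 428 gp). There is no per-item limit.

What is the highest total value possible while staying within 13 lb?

5031

Ranking by ratio (value/lb): platinum ring 387.00, ornate helm 47.56, silk tapestry 43.00, jade mask 34.92.
The ratio ordering already packs tightly: 13×platinum ring, 13 lb, 5031.
Nothing else within 13 lb beats 5031.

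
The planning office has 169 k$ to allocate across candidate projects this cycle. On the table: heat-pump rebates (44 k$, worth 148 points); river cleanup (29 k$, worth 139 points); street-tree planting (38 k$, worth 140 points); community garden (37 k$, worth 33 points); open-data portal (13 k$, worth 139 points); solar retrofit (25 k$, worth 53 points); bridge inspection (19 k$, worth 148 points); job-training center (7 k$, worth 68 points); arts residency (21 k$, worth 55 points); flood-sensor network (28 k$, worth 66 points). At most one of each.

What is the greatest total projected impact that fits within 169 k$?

By projected impact per k$: open-data portal 10.69, job-training center 9.71, bridge inspection 7.79 lead.
Taking heat-pump rebates + river cleanup + street-tree planting + open-data portal + bridge inspection + job-training center: 150 k$ used, 782 in projected impact.
Nothing else within 169 k$ beats 782.

782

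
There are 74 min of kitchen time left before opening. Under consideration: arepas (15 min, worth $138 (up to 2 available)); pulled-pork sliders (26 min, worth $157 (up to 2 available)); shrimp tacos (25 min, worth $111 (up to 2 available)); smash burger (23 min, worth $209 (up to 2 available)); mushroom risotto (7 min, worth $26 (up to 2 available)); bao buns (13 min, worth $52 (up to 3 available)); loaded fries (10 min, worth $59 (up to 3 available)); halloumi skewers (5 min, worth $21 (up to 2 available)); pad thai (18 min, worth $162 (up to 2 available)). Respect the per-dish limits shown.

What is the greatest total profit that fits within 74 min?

671

A density-first pass picks 2×arepas + smash burger + pad thai — 647 at 71 min.
Dropping arepas frees 15 min; slotting in pad thai (18 min) lifts the total to 671 at 74 min.
That's the maximum — no swap from here does better than 671.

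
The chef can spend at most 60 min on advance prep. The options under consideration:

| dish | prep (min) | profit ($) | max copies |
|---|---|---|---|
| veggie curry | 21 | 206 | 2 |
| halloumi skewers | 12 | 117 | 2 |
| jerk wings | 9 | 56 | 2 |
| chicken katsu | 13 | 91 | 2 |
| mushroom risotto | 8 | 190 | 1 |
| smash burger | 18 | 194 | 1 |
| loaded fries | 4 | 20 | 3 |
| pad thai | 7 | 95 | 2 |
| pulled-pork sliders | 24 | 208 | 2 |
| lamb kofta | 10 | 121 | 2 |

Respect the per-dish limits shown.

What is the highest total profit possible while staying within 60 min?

816

Best packing: mushroom risotto + smash burger + 2×pad thai + 2×lamb kofta — 60 min, 816 total.
Every other selection either busts 60 min or exceeds an availability limit or fails to beat 816.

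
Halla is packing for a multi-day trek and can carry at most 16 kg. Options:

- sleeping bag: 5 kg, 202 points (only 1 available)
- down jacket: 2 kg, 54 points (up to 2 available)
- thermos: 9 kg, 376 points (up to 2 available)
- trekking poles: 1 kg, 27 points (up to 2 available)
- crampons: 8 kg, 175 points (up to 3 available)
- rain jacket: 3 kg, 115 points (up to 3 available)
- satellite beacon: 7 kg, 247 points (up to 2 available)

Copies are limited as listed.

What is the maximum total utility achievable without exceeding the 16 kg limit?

Greedy by ratio would take sleeping bag + down jacket + thermos: 16 kg used, total 632.
Dropping sleeping bag and down jacket frees 7 kg; slotting in trekking poles + 2×rain jacket (7 kg) lifts the total to 633 at 16 kg.

633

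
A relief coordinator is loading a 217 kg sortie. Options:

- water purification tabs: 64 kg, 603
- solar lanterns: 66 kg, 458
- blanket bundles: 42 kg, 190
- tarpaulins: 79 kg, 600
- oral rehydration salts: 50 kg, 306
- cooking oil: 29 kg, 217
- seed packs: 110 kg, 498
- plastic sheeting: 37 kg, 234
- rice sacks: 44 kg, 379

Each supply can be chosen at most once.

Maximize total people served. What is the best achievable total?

Best packing: water purification tabs + tarpaulins + cooking oil + rice sacks — 216 kg, 1799 total.

1799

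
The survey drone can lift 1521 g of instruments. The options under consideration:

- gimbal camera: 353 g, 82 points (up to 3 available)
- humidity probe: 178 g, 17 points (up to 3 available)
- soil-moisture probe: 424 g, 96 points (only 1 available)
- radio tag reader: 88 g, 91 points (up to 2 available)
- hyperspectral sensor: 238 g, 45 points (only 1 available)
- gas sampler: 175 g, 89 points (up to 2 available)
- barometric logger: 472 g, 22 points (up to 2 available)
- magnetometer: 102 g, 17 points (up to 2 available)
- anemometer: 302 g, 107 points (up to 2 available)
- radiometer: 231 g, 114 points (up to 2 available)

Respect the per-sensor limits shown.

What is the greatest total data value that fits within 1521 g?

730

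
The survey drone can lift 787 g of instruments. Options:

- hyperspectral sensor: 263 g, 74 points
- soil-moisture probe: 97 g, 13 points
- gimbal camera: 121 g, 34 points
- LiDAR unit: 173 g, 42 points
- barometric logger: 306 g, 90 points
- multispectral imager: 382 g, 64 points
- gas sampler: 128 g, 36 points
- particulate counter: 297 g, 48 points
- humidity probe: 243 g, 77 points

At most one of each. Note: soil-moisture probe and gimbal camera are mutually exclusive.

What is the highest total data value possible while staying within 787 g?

221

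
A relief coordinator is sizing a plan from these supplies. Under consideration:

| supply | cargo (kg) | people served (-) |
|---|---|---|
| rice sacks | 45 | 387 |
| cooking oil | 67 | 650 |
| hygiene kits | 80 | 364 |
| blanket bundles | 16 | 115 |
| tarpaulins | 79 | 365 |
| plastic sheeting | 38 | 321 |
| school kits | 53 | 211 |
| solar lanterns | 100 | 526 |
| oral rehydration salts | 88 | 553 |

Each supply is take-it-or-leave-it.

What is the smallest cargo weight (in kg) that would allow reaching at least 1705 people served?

Look for the lowest-cargo combination reaching 1705.
rice sacks + cooking oil + blanket bundles + oral rehydration salts: 1705 people served at 216 kg.
No combination under 216 kg hits 1705.

216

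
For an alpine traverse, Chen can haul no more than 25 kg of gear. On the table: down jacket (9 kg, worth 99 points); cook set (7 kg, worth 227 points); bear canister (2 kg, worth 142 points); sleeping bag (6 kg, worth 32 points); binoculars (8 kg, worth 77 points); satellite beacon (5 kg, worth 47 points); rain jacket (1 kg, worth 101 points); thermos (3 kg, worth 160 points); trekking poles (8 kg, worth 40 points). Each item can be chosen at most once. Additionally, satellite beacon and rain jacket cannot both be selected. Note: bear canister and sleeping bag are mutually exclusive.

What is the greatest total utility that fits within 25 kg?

729

Taking down jacket + cook set + bear canister + rain jacket + thermos: 22 kg used, 729 in utility.
Nothing else feasible within 25 kg beats 729.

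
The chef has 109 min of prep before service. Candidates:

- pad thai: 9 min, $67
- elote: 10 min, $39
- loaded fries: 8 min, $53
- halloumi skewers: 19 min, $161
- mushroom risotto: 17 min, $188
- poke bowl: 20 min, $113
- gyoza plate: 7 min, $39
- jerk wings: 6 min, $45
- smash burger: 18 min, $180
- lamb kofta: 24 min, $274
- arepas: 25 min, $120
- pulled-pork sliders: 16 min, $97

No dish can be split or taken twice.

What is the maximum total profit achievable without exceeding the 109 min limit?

1012

A density-first pass picks pad thai + loaded fries + halloumi skewers + mushroom risotto + gyoza plate + jerk wings + smash burger + lamb kofta — 1007 at 108 min.
Dropping loaded fries and gyoza plate frees 15 min; slotting in pulled-pork sliders (16 min) lifts the total to 1012 at 109 min.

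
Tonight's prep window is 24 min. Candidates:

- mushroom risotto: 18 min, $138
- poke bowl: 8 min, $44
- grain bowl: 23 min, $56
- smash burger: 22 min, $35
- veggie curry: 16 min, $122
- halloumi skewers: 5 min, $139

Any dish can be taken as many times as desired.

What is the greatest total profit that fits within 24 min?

556

4×halloumi skewers uses 20 of the 24 min and totals 556.
Every other selection either busts 24 min or fails to beat 556.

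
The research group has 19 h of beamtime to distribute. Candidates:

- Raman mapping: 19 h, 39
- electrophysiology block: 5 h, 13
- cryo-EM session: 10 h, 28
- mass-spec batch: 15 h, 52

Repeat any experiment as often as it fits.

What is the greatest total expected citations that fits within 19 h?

Density check — mass-spec batch 3.47, cryo-EM session 2.80, electrophysiology block 2.60, Raman mapping 2.05 are the best per h.
Best packing: mass-spec batch — 15 h, 52 total.
No other feasible combination exceeds 52.

52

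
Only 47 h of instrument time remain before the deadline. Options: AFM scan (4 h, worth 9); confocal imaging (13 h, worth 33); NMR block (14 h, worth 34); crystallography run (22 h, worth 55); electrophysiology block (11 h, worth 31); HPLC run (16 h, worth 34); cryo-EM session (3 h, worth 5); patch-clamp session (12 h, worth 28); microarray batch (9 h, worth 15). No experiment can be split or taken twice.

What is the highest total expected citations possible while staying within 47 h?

120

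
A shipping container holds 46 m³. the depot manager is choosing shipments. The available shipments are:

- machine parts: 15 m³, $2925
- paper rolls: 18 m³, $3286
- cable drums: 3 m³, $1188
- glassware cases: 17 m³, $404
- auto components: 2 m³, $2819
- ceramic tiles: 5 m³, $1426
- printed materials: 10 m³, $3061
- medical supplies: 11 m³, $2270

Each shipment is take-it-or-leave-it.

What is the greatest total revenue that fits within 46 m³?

Ranking by ratio (revenue/m³): auto components 1409.50, cable drums 396.00, printed materials 306.10.
Taking machine parts + cable drums + auto components + ceramic tiles + printed materials + medical supplies: 46 m³ used, 13689 in revenue.

13689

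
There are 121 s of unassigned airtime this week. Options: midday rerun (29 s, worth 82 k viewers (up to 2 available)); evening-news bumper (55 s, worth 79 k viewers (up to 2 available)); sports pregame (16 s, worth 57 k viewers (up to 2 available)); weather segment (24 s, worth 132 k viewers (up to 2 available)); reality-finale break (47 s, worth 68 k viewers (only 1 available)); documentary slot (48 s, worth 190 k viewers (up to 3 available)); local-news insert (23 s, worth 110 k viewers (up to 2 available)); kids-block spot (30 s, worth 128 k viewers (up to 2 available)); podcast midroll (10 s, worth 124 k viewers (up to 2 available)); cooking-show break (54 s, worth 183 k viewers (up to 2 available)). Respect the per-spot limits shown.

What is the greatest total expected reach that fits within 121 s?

By expected reach per s: podcast midroll 12.40, weather segment 5.50, local-news insert 4.78, kids-block spot 4.27 lead.
Filling by ratio: 2×weather segment + 2×local-news insert + 2×podcast midroll for 732, with 7 s left unused.
Dropping local-news insert frees 23 s; slotting in kids-block spot (30 s) lifts the total to 750 at 121 s.
Nothing else within 121 s beats 750.

750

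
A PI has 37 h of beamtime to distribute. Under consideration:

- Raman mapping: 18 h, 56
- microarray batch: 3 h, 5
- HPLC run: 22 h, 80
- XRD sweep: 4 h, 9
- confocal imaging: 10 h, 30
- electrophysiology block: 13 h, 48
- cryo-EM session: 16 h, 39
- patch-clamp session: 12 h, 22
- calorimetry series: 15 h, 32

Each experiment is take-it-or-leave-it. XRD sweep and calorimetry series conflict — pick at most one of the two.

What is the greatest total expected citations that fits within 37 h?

Best packing: HPLC run + electrophysiology block — 35 h, 128 total.
The spare 2 h is too small for any remaining experiment, and no feasible exchange beats 128.

128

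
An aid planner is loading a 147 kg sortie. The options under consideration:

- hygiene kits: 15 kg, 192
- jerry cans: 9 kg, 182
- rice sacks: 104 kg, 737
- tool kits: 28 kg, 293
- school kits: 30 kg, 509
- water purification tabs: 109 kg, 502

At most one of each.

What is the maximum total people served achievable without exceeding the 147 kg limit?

1428

A density-first pass picks hygiene kits + jerry cans + tool kits + school kits — 1176 at 82 kg.
Dropping hygiene kits and tool kits frees 43 kg; slotting in rice sacks (104 kg) lifts the total to 1428 at 143 kg.
The closest alternative, rice sacks + school kits, reaches only 1246.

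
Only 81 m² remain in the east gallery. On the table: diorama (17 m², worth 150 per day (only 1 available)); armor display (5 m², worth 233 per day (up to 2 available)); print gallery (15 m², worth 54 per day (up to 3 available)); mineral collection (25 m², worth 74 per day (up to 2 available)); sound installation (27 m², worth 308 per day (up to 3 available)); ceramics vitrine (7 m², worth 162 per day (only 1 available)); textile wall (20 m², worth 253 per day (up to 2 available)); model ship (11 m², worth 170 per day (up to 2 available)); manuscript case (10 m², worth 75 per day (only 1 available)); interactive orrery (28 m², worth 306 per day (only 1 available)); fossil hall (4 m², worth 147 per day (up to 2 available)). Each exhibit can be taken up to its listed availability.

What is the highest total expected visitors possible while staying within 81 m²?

1606

Ranking by ratio (expected visitors/m²): armor display 46.60, fossil hall 36.75, ceramics vitrine 23.14.
A density-first pass picks 2×armor display + ceramics vitrine + textile wall + 2×model ship + manuscript case + 2×fossil hall — 1590 at 77 m².
Replace ceramics vitrine and manuscript case with textile wall: the trade gains 16 net, giving 1606 at 80 m².
The spare 1 m² is too small for any remaining exhibit, and no exchange beats 1606.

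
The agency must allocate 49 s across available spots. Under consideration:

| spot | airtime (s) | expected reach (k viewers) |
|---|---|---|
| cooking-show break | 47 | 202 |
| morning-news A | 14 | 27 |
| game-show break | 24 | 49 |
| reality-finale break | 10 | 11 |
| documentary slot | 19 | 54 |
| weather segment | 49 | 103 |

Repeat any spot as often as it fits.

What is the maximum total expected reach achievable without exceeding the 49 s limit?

202

By expected reach per s: cooking-show break 4.30, documentary slot 2.84, weather segment 2.10, game-show break 2.04 lead.
The ratio ordering already packs tightly: cooking-show break, 47 s, 202.
That's the maximum — no swap from here does better than 202.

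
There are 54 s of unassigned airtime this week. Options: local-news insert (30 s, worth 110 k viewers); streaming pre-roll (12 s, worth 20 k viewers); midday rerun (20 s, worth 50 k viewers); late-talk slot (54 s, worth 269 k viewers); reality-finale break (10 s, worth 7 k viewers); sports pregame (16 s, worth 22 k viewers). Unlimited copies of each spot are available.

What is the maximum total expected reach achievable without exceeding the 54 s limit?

Ranking by ratio (expected reach/s): late-talk slot 4.98, local-news insert 3.67, midday rerun 2.50, streaming pre-roll 1.67.
The ratio ordering already packs tightly: late-talk slot, 54 s, 269.
That's the maximum — no swap from here does better than 269.

269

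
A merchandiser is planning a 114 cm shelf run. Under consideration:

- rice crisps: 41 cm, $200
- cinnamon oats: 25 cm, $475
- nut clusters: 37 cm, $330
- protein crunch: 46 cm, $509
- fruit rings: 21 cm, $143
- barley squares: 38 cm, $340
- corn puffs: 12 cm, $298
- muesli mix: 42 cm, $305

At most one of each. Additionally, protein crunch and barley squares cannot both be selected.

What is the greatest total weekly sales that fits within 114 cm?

Greedy by ratio would take cinnamon oats + protein crunch + fruit rings + corn puffs: 104 cm used, total 1425.
Replace protein crunch and fruit rings with nut clusters + barley squares: the trade gains 18 net, giving 1443 at 112 cm.
An exhaustive check of the 256 subsets confirms 1443.

1443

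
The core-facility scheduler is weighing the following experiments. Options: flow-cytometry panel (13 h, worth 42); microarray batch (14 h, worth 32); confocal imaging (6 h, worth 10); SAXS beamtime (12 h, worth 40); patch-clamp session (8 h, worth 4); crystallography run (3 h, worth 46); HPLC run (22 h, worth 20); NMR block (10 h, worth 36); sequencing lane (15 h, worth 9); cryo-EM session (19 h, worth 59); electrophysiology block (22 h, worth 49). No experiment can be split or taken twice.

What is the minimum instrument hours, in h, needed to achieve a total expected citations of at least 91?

Look for the lowest-instrument combination reaching 91.
Taking confocal imaging + crystallography run + NMR block gives 92 (≥ 91) for 19 h.
No combination under 19 h hits 91.

19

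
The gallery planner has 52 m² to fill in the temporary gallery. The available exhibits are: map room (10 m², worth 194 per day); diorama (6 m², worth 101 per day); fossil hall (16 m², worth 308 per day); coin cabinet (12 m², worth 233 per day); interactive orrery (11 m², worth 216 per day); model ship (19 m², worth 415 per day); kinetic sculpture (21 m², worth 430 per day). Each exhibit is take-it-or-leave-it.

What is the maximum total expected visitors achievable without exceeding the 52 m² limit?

1078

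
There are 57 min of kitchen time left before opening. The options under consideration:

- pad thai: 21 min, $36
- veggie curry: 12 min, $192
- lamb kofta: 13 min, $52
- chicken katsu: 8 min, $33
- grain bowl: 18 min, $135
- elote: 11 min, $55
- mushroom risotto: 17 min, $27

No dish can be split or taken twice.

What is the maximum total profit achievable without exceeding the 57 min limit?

Taking the top-ratio dishes first gives veggie curry + chicken katsu + grain bowl + elote for 415 (49 min).
Replace chicken katsu with lamb kofta: the trade gains 19 net, giving 434 at 54 min.
That's the maximum — no swap from here does better than 434.

434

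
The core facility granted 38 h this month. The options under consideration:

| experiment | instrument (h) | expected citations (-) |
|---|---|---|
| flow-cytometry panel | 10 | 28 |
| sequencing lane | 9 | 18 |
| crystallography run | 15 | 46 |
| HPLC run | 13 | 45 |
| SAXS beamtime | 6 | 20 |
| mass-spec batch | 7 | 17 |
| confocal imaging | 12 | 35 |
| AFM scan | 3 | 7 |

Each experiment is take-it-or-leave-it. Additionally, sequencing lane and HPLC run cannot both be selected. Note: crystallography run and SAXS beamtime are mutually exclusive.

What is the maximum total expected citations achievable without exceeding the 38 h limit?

119

Ranking by ratio (expected citations/h): HPLC run 3.46, SAXS beamtime 3.33, crystallography run 3.07, confocal imaging 2.92.
Flow-cytometry panel + crystallography run + HPLC run uses 38 of the 38 h and totals 119.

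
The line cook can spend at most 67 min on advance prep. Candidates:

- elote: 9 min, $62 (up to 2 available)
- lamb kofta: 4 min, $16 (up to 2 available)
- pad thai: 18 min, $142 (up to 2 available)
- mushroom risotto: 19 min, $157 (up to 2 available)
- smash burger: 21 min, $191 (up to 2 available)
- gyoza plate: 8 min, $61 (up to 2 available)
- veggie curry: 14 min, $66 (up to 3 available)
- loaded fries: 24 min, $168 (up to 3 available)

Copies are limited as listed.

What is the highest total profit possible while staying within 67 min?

566

By profit per min: smash burger 9.10, mushroom risotto 8.26, pad thai 7.89 lead.
Greedy by ratio would take lamb kofta + mushroom risotto + 2×smash burger: 65 min used, total 555.
Replace lamb kofta and mushroom risotto with elote + 2×gyoza plate: the trade gains 11 net, giving 566 at 67 min.
Nothing else within 67 min beats 566.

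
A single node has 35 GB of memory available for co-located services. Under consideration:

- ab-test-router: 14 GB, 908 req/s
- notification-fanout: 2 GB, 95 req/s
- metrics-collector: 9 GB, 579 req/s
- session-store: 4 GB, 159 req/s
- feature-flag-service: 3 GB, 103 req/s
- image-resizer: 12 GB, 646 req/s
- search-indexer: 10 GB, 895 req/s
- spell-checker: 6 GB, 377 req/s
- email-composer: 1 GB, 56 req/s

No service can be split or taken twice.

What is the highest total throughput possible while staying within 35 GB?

Greedy by ratio would take ab-test-router + metrics-collector + search-indexer + email-composer: 34 GB used, total 2438.
Replace email-composer with notification-fanout: the trade gains 39 net, giving 2477 at 35 GB.
Nothing else within 35 GB beats 2477.

2477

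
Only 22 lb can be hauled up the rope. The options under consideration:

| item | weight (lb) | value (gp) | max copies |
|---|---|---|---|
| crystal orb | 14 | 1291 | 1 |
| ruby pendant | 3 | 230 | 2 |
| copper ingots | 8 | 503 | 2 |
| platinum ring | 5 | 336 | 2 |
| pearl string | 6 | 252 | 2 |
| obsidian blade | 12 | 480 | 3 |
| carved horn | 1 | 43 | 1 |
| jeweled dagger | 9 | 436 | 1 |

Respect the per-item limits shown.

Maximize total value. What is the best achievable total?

1857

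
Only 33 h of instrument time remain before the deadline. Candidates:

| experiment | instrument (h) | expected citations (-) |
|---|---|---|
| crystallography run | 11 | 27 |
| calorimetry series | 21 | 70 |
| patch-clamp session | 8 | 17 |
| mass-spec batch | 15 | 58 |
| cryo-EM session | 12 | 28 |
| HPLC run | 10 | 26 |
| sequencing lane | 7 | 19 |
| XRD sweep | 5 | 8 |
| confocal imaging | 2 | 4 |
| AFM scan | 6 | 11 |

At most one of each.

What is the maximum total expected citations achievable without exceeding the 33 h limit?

104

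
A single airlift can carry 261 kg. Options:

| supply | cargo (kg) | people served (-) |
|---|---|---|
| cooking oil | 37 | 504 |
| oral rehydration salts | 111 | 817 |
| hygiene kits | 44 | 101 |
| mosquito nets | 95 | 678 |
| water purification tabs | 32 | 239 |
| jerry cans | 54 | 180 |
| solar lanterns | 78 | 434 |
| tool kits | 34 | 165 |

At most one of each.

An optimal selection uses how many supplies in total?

Best achievable people served is 1999.
One optimal bundle: cooking oil + oral rehydration salts + mosquito nets (243 kg).
All optima have 3 supplies.

3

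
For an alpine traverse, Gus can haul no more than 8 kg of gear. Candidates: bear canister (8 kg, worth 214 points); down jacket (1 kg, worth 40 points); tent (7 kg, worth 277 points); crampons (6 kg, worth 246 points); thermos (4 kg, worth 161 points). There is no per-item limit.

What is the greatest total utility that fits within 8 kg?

326

Taking 2×down jacket + crampons: 8 kg used, 326 in utility.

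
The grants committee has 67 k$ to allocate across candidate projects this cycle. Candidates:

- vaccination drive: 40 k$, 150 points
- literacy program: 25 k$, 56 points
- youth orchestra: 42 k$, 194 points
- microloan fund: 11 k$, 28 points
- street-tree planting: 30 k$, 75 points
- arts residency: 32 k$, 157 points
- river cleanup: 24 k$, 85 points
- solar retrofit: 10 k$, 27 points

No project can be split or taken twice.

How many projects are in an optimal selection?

Optimal total is 279.
One optimal bundle: youth orchestra + river cleanup (66 k$).
Every optimal selection uses 2 projects.

2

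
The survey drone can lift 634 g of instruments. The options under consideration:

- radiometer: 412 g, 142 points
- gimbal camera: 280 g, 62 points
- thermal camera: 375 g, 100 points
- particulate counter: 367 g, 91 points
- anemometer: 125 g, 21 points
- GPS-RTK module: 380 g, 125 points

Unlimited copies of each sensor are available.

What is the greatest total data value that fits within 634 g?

167

Ranking by ratio (data value/g): radiometer 0.34, GPS-RTK module 0.33, thermal camera 0.27.
Taking the top-ratio sensors first gives radiometer + anemometer for 163 (537 g).
Replace radiometer with anemometer + GPS-RTK module: the trade gains 4 net, giving 167 at 630 g.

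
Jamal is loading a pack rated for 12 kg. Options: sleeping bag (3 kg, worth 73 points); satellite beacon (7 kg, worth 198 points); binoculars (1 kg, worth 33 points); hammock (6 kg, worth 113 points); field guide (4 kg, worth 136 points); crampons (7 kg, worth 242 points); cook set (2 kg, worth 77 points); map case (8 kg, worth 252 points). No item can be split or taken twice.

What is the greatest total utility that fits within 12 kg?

Greedy by ratio would take binoculars + crampons + cook set: 10 kg used, total 352.
The 2 kg tied up in cook set is better spent on field guide — total rises to 411 (12 kg).
Nothing else within 12 kg beats 411.

411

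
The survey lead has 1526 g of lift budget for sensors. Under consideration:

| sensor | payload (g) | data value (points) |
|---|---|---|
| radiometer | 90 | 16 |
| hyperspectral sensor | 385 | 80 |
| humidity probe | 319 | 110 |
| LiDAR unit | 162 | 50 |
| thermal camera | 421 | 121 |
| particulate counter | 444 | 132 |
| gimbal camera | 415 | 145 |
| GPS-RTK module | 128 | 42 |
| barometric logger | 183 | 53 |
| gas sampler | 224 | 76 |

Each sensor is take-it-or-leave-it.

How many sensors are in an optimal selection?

5

Best achievable data value is 494.
One optimal bundle: humidity probe + thermal camera + gimbal camera + GPS-RTK module + gas sampler (1507 g).
Any selection reaching 494 contains exactly 5 sensors.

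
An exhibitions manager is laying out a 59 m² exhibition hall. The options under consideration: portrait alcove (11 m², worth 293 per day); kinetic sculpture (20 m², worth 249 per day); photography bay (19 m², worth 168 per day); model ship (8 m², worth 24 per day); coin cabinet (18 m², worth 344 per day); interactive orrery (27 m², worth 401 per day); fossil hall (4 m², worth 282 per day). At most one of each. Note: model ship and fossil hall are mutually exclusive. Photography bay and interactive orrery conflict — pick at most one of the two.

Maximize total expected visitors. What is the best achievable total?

Density check — fossil hall 70.50, portrait alcove 26.64, coin cabinet 19.11, interactive orrery 14.85 are the best per m².
Best packing: portrait alcove + kinetic sculpture + coin cabinet + fossil hall — 53 m², 1168 total.
Next best is portrait alcove + photography bay + coin cabinet + fossil hall at 1087 (52 m²) — short by 81.

1168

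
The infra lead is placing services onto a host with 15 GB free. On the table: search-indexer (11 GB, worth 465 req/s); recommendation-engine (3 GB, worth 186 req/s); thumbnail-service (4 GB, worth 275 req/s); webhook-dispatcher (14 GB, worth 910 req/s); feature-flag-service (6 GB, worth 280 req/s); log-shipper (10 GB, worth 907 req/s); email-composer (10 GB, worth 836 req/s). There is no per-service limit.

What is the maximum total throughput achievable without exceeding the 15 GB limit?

1182

By throughput per GB: log-shipper 90.70, email-composer 83.60, thumbnail-service 68.75, webhook-dispatcher 65.00 lead.
Taking thumbnail-service + log-shipper: 14 GB used, 1182 in throughput.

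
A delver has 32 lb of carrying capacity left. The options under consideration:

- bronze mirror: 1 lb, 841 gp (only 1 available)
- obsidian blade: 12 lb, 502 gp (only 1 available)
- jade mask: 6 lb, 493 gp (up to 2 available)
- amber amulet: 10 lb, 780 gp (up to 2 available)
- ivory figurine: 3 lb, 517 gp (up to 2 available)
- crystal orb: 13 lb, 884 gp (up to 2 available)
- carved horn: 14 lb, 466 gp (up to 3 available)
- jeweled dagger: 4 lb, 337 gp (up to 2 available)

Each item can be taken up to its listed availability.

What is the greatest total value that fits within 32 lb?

3822

Taking the top-ratio items first gives bronze mirror + 2×jade mask + 2×ivory figurine + 2×jeweled dagger for 3535 (27 lb).
The 6 lb tied up in jade mask is better spent on amber amulet — total rises to 3822 (31 lb).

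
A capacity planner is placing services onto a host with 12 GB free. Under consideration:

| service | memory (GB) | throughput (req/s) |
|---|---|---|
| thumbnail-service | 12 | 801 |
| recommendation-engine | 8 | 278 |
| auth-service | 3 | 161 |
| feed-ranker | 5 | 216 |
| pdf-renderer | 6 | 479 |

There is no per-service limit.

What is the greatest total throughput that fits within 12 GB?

By throughput per GB: pdf-renderer 79.83, thumbnail-service 66.75, auth-service 53.67, feed-ranker 43.20 lead.
Taking 2×pdf-renderer: 12 GB used, 958 in throughput.
Nothing else within 12 GB beats 958.

958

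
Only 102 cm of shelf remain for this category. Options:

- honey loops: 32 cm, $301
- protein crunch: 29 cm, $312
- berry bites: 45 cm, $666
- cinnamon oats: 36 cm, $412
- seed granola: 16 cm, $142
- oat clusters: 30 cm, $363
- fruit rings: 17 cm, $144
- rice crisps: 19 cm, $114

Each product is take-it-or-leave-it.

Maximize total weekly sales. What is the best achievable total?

Ranking by ratio (weekly sales/cm): berry bites 14.80, oat clusters 12.10, cinnamon oats 11.44.
The ratio heuristic lands on berry bites + seed granola + oat clusters (1171) but leaves 11 cm idle.
The 46 cm tied up in seed granola and oat clusters is better spent on cinnamon oats + fruit rings — total rises to 1222 (98 cm).
That's the maximum — no swap from here does better than 1222.

1222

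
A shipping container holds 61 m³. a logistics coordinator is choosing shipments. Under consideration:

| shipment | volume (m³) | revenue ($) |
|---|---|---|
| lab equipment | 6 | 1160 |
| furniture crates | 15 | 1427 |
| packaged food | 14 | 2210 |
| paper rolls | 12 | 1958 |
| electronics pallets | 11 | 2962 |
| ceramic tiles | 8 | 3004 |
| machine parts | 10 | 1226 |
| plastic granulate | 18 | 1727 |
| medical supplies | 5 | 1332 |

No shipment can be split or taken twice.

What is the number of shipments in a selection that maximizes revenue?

6

Best achievable revenue is 12692.
One optimal bundle: packaged food + paper rolls + electronics pallets + ceramic tiles + machine parts + medical supplies (60 m³).
Every optimal selection uses 6 shipments.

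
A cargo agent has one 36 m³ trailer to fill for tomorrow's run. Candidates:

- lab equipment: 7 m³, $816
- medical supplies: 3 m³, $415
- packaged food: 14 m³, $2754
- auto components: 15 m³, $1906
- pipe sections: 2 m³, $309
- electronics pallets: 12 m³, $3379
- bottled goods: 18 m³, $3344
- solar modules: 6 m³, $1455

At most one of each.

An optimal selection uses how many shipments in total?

3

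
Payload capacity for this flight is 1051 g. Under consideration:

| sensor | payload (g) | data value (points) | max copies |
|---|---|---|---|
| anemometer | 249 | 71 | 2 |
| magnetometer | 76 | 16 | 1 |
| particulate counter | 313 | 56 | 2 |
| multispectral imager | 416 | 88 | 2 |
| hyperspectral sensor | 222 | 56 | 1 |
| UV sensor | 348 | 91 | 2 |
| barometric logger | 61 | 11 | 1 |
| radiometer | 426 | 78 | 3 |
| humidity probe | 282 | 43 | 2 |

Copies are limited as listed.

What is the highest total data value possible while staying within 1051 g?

A density-first pass picks 2×anemometer + magnetometer + UV sensor + barometric logger — 260 at 983 g.
Replace anemometer and barometric logger with UV sensor: the trade gains 9 net, giving 269 at 1021 g.
That's the maximum — no swap from here does better than 269.

269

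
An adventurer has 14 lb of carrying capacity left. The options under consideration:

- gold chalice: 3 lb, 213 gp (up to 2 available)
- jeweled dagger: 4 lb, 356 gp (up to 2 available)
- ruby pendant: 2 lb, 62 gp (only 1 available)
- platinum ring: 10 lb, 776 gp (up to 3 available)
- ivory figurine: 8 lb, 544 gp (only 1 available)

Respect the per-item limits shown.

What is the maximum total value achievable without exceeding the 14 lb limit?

By value per lb: jeweled dagger 89.00, platinum ring 77.60, gold chalice 71.00 lead.
Taking 2×gold chalice + 2×jeweled dagger: 14 lb used, 1138 in value.
No other feasible combination exceeds 1138.

1138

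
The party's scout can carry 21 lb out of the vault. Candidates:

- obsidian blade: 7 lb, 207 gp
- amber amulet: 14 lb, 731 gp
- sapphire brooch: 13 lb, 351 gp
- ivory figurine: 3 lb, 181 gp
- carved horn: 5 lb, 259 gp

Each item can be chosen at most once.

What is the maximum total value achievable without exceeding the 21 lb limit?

990

By value per lb: ivory figurine 60.33, amber amulet 52.21, carved horn 51.80, obsidian blade 29.57 lead.
Taking the top-ratio items first gives amber amulet + ivory figurine for 912 (17 lb).
Dropping ivory figurine frees 3 lb; slotting in carved horn (5 lb) lifts the total to 990 at 19 lb.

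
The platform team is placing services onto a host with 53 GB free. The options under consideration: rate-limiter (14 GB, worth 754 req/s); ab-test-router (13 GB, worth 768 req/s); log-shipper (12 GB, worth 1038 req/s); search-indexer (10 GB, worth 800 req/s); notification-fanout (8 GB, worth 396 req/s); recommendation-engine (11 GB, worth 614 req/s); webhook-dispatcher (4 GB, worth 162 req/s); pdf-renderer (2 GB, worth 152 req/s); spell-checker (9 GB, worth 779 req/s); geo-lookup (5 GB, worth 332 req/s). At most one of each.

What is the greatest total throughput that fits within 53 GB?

Taking the top-ratio services first gives ab-test-router + log-shipper + search-indexer + pdf-renderer + spell-checker + geo-lookup for 3869 (51 GB).
Dropping pdf-renderer frees 2 GB; slotting in webhook-dispatcher (4 GB) lifts the total to 3879 at 53 GB.
Nothing else within 53 GB beats 3879.

3879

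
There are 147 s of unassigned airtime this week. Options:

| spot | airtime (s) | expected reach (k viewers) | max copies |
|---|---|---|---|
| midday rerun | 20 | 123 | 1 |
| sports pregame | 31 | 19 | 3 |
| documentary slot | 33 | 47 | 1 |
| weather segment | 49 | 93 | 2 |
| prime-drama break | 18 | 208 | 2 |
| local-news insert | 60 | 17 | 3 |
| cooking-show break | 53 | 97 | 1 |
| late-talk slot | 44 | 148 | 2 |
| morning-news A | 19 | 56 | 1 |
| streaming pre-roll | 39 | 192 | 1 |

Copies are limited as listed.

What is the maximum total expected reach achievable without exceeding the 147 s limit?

879

Taking midday rerun + 2×prime-drama break + late-talk slot + streaming pre-roll: 139 s used, 879 in expected reach.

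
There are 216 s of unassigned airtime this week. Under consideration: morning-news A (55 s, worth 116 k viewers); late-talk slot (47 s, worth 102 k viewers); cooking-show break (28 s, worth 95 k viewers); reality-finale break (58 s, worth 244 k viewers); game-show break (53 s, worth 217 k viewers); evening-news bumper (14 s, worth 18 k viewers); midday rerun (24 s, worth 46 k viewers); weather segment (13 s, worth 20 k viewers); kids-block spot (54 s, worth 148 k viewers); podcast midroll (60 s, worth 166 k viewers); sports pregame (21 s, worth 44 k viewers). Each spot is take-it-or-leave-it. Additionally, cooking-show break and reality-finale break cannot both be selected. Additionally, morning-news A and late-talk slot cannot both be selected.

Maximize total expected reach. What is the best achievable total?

717

Taking reality-finale break + game-show break + midday rerun + podcast midroll + sports pregame: 216 s used, 717 in expected reach.
Next best is late-talk slot + reality-finale break + game-show break + kids-block spot at 711 (212 s) — short by 6.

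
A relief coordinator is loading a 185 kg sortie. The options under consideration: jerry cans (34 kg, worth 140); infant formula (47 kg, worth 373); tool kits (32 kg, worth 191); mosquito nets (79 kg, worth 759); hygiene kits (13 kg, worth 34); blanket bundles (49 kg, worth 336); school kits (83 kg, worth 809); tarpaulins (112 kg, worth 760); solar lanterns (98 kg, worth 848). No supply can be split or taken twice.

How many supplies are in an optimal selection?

Optimal total is 1657.
For example school kits + solar lanterns achieves it, using 181 kg.
Any selection reaching 1657 contains exactly 2 supplies.

2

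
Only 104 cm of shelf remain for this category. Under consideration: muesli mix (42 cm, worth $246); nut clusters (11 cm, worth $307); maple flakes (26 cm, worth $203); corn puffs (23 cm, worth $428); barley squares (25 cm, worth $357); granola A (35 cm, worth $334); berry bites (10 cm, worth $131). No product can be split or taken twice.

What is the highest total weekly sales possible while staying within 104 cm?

Ranking by ratio (weekly sales/cm): nut clusters 27.91, corn puffs 18.61, barley squares 14.28, berry bites 13.10.
The ratio ordering already packs tightly: nut clusters + corn puffs + barley squares + granola A + berry bites, 104 cm, 1557.

1557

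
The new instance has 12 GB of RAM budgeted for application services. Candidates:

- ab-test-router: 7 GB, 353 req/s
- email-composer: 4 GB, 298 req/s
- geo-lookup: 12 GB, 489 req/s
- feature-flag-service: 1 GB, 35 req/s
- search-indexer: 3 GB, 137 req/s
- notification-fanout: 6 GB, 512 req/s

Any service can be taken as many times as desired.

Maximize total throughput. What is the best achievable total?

1024

Best packing: 2×notification-fanout — 12 GB, 1024 total.
Every other selection either busts 12 GB or fails to beat 1024.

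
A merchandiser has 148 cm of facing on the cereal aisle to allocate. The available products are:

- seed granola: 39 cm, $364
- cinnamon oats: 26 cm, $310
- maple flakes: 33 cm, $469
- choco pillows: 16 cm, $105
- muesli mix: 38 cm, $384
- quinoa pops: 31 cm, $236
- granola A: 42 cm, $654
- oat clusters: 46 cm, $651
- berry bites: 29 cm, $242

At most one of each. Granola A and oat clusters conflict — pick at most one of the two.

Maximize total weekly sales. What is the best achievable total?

1817

Taking cinnamon oats + maple flakes + muesli mix + granola A: 139 cm used, 1817 in weekly sales.
Every other selection either busts 148 cm or breaks a pairing rule or fails to beat 1817.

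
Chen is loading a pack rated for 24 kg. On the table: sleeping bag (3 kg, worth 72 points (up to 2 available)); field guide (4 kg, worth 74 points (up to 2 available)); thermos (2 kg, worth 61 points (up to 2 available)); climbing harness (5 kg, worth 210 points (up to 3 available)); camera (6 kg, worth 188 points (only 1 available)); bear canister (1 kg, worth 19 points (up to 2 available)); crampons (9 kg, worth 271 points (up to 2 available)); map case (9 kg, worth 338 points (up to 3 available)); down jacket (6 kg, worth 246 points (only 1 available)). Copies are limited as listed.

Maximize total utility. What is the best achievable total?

Taking the top-ratio items first gives thermos + 3×climbing harness + bear canister + down jacket for 956 (24 kg).
Dropping thermos and bear canister and down jacket frees 9 kg; slotting in map case (9 kg) lifts the total to 968 at 24 kg.
Every other selection either busts 24 kg or exceeds an availability limit or fails to beat 968.

968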